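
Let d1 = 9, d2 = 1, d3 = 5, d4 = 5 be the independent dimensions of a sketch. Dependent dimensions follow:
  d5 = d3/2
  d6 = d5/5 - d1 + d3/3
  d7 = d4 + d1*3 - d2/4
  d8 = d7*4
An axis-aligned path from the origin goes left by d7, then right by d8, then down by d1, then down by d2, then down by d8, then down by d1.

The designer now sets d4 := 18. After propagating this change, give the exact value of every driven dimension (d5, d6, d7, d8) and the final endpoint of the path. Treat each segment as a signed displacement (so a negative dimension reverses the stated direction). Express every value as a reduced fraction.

Apply edit: d4 := 18
  d5 = d3/2 = 5/2
  d6 = d5/5 - d1 + d3/3 = -41/6
  d7 = d4 + d1*3 - d2/4 = 179/4
  d8 = d7*4 = 179
Walk from origin (0, 0):
  seg 1: left by d7 = 179/4 → (-179/4, 0)
  seg 2: right by d8 = 179 → (537/4, 0)
  seg 3: down by d1 = 9 → (537/4, -9)
  seg 4: down by d2 = 1 → (537/4, -10)
  seg 5: down by d8 = 179 → (537/4, -189)
  seg 6: down by d1 = 9 → (537/4, -198)

d5 = 5/2
d6 = -41/6
d7 = 179/4
d8 = 179
endpoint = (537/4, -198)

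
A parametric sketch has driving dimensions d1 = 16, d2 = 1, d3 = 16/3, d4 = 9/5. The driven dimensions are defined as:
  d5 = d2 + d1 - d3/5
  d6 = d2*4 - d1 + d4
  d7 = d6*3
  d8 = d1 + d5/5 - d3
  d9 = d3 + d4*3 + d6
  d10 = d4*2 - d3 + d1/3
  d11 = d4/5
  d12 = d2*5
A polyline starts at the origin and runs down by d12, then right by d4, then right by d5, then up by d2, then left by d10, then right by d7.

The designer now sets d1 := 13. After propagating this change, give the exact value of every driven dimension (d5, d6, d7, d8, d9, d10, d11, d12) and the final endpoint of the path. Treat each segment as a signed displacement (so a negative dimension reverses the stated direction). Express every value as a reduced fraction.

Apply edit: d1 := 13
  d5 = d2 + d1 - d3/5 = 194/15
  d6 = d2*4 - d1 + d4 = -36/5
  d7 = d6*3 = -108/5
  d8 = d1 + d5/5 - d3 = 769/75
  d9 = d3 + d4*3 + d6 = 53/15
  d10 = d4*2 - d3 + d1/3 = 13/5
  d11 = d4/5 = 9/25
  d12 = d2*5 = 5
Walk from origin (0, 0):
  seg 1: down by d12 = 5 → (0, -5)
  seg 2: right by d4 = 9/5 → (9/5, -5)
  seg 3: right by d5 = 194/15 → (221/15, -5)
  seg 4: up by d2 = 1 → (221/15, -4)
  seg 5: left by d10 = 13/5 → (182/15, -4)
  seg 6: right by d7 = -108/5 → (-142/15, -4)

d5 = 194/15
d6 = -36/5
d7 = -108/5
d8 = 769/75
d9 = 53/15
d10 = 13/5
d11 = 9/25
d12 = 5
endpoint = (-142/15, -4)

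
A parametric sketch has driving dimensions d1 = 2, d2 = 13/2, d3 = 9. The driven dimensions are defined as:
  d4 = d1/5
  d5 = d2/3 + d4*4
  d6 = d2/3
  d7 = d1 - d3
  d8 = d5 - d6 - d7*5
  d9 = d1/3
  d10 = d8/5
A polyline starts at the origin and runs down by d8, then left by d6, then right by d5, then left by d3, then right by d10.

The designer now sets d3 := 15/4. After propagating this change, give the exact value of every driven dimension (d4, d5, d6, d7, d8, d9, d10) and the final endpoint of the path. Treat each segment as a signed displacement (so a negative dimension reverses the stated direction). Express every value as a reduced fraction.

Apply edit: d3 := 15/4
  d4 = d1/5 = 2/5
  d5 = d2/3 + d4*4 = 113/30
  d6 = d2/3 = 13/6
  d7 = d1 - d3 = -7/4
  d8 = d5 - d6 - d7*5 = 207/20
  d9 = d1/3 = 2/3
  d10 = d8/5 = 207/100
Walk from origin (0, 0):
  seg 1: down by d8 = 207/20 → (0, -207/20)
  seg 2: left by d6 = 13/6 → (-13/6, -207/20)
  seg 3: right by d5 = 113/30 → (8/5, -207/20)
  seg 4: left by d3 = 15/4 → (-43/20, -207/20)
  seg 5: right by d10 = 207/100 → (-2/25, -207/20)

d4 = 2/5
d5 = 113/30
d6 = 13/6
d7 = -7/4
d8 = 207/20
d9 = 2/3
d10 = 207/100
endpoint = (-2/25, -207/20)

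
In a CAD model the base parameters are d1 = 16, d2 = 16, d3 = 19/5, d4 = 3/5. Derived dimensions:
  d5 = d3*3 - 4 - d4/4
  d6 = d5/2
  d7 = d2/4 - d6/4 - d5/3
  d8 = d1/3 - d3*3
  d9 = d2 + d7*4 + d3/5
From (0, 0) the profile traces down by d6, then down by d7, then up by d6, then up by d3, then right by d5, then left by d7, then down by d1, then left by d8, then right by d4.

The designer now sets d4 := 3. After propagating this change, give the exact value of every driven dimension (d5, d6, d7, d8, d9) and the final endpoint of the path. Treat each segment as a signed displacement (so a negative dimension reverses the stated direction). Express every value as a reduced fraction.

Apply edit: d4 := 3
  d5 = d3*3 - 4 - d4/4 = 133/20
  d6 = d5/2 = 133/40
  d7 = d2/4 - d6/4 - d5/3 = 457/480
  d8 = d1/3 - d3*3 = -91/15
  d9 = d2 + d7*4 + d3/5 = 12341/600
Walk from origin (0, 0):
  seg 1: down by d6 = 133/40 → (0, -133/40)
  seg 2: down by d7 = 457/480 → (0, -2053/480)
  seg 3: up by d6 = 133/40 → (0, -457/480)
  seg 4: up by d3 = 19/5 → (0, 1367/480)
  seg 5: right by d5 = 133/20 → (133/20, 1367/480)
  seg 6: left by d7 = 457/480 → (547/96, 1367/480)
  seg 7: down by d1 = 16 → (547/96, -6313/480)
  seg 8: left by d8 = -91/15 → (5647/480, -6313/480)
  seg 9: right by d4 = 3 → (7087/480, -6313/480)

d5 = 133/20
d6 = 133/40
d7 = 457/480
d8 = -91/15
d9 = 12341/600
endpoint = (7087/480, -6313/480)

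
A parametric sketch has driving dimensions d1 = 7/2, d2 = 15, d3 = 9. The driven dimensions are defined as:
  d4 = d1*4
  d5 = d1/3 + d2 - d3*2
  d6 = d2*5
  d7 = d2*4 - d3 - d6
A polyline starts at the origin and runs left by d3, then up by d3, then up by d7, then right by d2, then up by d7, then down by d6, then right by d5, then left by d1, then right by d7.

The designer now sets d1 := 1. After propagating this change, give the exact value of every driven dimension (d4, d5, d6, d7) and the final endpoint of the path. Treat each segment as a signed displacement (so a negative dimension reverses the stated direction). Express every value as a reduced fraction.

Apply edit: d1 := 1
  d4 = d1*4 = 4
  d5 = d1/3 + d2 - d3*2 = -8/3
  d6 = d2*5 = 75
  d7 = d2*4 - d3 - d6 = -24
Walk from origin (0, 0):
  seg 1: left by d3 = 9 → (-9, 0)
  seg 2: up by d3 = 9 → (-9, 9)
  seg 3: up by d7 = -24 → (-9, -15)
  seg 4: right by d2 = 15 → (6, -15)
  seg 5: up by d7 = -24 → (6, -39)
  seg 6: down by d6 = 75 → (6, -114)
  seg 7: right by d5 = -8/3 → (10/3, -114)
  seg 8: left by d1 = 1 → (7/3, -114)
  seg 9: right by d7 = -24 → (-65/3, -114)

d4 = 4
d5 = -8/3
d6 = 75
d7 = -24
endpoint = (-65/3, -114)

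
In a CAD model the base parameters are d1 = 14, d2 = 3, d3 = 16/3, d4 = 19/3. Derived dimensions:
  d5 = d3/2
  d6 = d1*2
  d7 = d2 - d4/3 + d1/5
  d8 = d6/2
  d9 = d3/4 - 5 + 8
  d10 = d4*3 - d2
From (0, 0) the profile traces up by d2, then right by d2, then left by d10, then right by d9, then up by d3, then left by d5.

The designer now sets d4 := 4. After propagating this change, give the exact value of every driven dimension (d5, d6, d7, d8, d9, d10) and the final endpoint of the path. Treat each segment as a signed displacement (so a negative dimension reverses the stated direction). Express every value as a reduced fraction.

d5 = 8/3
d6 = 28
d7 = 67/15
d8 = 14
d9 = 13/3
d10 = 9
endpoint = (-13/3, 25/3)

Apply edit: d4 := 4
  d5 = d3/2 = 8/3
  d6 = d1*2 = 28
  d7 = d2 - d4/3 + d1/5 = 67/15
  d8 = d6/2 = 14
  d9 = d3/4 - 5 + 8 = 13/3
  d10 = d4*3 - d2 = 9
Walk from origin (0, 0):
  seg 1: up by d2 = 3 → (0, 3)
  seg 2: right by d2 = 3 → (3, 3)
  seg 3: left by d10 = 9 → (-6, 3)
  seg 4: right by d9 = 13/3 → (-5/3, 3)
  seg 5: up by d3 = 16/3 → (-5/3, 25/3)
  seg 6: left by d5 = 8/3 → (-13/3, 25/3)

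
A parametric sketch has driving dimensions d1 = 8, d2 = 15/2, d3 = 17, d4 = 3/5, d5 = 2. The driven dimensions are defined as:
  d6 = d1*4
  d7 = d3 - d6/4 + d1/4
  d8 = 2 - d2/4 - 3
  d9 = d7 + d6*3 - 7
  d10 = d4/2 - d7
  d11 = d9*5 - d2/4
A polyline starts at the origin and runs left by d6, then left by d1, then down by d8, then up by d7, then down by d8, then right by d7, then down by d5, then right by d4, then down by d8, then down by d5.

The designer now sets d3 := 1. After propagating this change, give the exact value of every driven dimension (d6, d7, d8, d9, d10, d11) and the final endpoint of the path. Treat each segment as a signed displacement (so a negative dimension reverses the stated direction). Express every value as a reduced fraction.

Apply edit: d3 := 1
  d6 = d1*4 = 32
  d7 = d3 - d6/4 + d1/4 = -5
  d8 = 2 - d2/4 - 3 = -23/8
  d9 = d7 + d6*3 - 7 = 84
  d10 = d4/2 - d7 = 53/10
  d11 = d9*5 - d2/4 = 3345/8
Walk from origin (0, 0):
  seg 1: left by d6 = 32 → (-32, 0)
  seg 2: left by d1 = 8 → (-40, 0)
  seg 3: down by d8 = -23/8 → (-40, 23/8)
  seg 4: up by d7 = -5 → (-40, -17/8)
  seg 5: down by d8 = -23/8 → (-40, 3/4)
  seg 6: right by d7 = -5 → (-45, 3/4)
  seg 7: down by d5 = 2 → (-45, -5/4)
  seg 8: right by d4 = 3/5 → (-222/5, -5/4)
  seg 9: down by d8 = -23/8 → (-222/5, 13/8)
  seg 10: down by d5 = 2 → (-222/5, -3/8)

d6 = 32
d7 = -5
d8 = -23/8
d9 = 84
d10 = 53/10
d11 = 3345/8
endpoint = (-222/5, -3/8)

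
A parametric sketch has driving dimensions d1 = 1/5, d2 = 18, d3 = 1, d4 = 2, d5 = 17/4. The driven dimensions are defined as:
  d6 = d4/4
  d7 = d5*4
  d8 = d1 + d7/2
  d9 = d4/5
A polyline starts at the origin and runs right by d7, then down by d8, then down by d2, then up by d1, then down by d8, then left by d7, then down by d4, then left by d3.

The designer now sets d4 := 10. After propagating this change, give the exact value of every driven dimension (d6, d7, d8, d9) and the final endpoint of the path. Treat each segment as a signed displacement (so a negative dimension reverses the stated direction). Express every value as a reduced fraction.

Apply edit: d4 := 10
  d6 = d4/4 = 5/2
  d7 = d5*4 = 17
  d8 = d1 + d7/2 = 87/10
  d9 = d4/5 = 2
Walk from origin (0, 0):
  seg 1: right by d7 = 17 → (17, 0)
  seg 2: down by d8 = 87/10 → (17, -87/10)
  seg 3: down by d2 = 18 → (17, -267/10)
  seg 4: up by d1 = 1/5 → (17, -53/2)
  seg 5: down by d8 = 87/10 → (17, -176/5)
  seg 6: left by d7 = 17 → (0, -176/5)
  seg 7: down by d4 = 10 → (0, -226/5)
  seg 8: left by d3 = 1 → (-1, -226/5)

d6 = 5/2
d7 = 17
d8 = 87/10
d9 = 2
endpoint = (-1, -226/5)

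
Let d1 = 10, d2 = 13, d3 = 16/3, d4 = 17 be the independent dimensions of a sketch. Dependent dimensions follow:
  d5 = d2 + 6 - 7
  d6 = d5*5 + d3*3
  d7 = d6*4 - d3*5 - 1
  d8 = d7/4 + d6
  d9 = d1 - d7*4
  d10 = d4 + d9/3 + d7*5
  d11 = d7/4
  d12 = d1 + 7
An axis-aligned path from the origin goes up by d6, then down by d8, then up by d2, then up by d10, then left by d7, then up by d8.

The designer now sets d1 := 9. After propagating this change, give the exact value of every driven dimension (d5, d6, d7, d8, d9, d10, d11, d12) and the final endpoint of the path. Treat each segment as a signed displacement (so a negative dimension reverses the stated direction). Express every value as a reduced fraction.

d5 = 12
d6 = 76
d7 = 829/3
d8 = 1741/12
d9 = -3289/3
d10 = 9299/9
d11 = 829/12
d12 = 16
endpoint = (-829/3, 10100/9)

Apply edit: d1 := 9
  d5 = d2 + 6 - 7 = 12
  d6 = d5*5 + d3*3 = 76
  d7 = d6*4 - d3*5 - 1 = 829/3
  d8 = d7/4 + d6 = 1741/12
  d9 = d1 - d7*4 = -3289/3
  d10 = d4 + d9/3 + d7*5 = 9299/9
  d11 = d7/4 = 829/12
  d12 = d1 + 7 = 16
Walk from origin (0, 0):
  seg 1: up by d6 = 76 → (0, 76)
  seg 2: down by d8 = 1741/12 → (0, -829/12)
  seg 3: up by d2 = 13 → (0, -673/12)
  seg 4: up by d10 = 9299/9 → (0, 35177/36)
  seg 5: left by d7 = 829/3 → (-829/3, 35177/36)
  seg 6: up by d8 = 1741/12 → (-829/3, 10100/9)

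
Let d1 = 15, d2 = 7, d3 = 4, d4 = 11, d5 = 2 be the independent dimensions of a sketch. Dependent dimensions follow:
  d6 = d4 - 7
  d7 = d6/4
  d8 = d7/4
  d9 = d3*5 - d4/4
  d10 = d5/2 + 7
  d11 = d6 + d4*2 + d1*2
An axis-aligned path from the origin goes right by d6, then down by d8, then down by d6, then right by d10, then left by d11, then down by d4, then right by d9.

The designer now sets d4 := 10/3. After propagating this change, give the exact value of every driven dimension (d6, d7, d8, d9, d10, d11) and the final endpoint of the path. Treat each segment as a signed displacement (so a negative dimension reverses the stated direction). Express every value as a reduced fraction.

d6 = -11/3
d7 = -11/12
d8 = -11/48
d9 = 115/6
d10 = 8
d11 = 33
endpoint = (-19/2, 9/16)

Apply edit: d4 := 10/3
  d6 = d4 - 7 = -11/3
  d7 = d6/4 = -11/12
  d8 = d7/4 = -11/48
  d9 = d3*5 - d4/4 = 115/6
  d10 = d5/2 + 7 = 8
  d11 = d6 + d4*2 + d1*2 = 33
Walk from origin (0, 0):
  seg 1: right by d6 = -11/3 → (-11/3, 0)
  seg 2: down by d8 = -11/48 → (-11/3, 11/48)
  seg 3: down by d6 = -11/3 → (-11/3, 187/48)
  seg 4: right by d10 = 8 → (13/3, 187/48)
  seg 5: left by d11 = 33 → (-86/3, 187/48)
  seg 6: down by d4 = 10/3 → (-86/3, 9/16)
  seg 7: right by d9 = 115/6 → (-19/2, 9/16)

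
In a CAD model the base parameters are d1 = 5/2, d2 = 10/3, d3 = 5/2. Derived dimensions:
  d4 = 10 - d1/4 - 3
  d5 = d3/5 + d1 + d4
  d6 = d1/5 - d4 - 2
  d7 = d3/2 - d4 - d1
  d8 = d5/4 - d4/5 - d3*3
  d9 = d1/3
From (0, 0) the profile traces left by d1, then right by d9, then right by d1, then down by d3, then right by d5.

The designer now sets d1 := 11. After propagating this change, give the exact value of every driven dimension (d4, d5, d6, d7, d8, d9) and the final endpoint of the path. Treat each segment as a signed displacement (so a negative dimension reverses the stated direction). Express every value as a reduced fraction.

Apply edit: d1 := 11
  d4 = 10 - d1/4 - 3 = 17/4
  d5 = d3/5 + d1 + d4 = 63/4
  d6 = d1/5 - d4 - 2 = -81/20
  d7 = d3/2 - d4 - d1 = -14
  d8 = d5/4 - d4/5 - d3*3 = -353/80
  d9 = d1/3 = 11/3
Walk from origin (0, 0):
  seg 1: left by d1 = 11 → (-11, 0)
  seg 2: right by d9 = 11/3 → (-22/3, 0)
  seg 3: right by d1 = 11 → (11/3, 0)
  seg 4: down by d3 = 5/2 → (11/3, -5/2)
  seg 5: right by d5 = 63/4 → (233/12, -5/2)

d4 = 17/4
d5 = 63/4
d6 = -81/20
d7 = -14
d8 = -353/80
d9 = 11/3
endpoint = (233/12, -5/2)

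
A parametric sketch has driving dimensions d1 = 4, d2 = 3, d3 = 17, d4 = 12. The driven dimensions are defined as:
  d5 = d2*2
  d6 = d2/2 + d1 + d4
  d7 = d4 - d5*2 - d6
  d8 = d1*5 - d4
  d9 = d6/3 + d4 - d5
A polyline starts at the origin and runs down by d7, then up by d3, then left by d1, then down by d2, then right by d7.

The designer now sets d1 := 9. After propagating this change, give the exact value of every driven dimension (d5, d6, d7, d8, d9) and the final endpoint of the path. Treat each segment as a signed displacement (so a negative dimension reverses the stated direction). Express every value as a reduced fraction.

d5 = 6
d6 = 45/2
d7 = -45/2
d8 = 33
d9 = 27/2
endpoint = (-63/2, 73/2)

Apply edit: d1 := 9
  d5 = d2*2 = 6
  d6 = d2/2 + d1 + d4 = 45/2
  d7 = d4 - d5*2 - d6 = -45/2
  d8 = d1*5 - d4 = 33
  d9 = d6/3 + d4 - d5 = 27/2
Walk from origin (0, 0):
  seg 1: down by d7 = -45/2 → (0, 45/2)
  seg 2: up by d3 = 17 → (0, 79/2)
  seg 3: left by d1 = 9 → (-9, 79/2)
  seg 4: down by d2 = 3 → (-9, 73/2)
  seg 5: right by d7 = -45/2 → (-63/2, 73/2)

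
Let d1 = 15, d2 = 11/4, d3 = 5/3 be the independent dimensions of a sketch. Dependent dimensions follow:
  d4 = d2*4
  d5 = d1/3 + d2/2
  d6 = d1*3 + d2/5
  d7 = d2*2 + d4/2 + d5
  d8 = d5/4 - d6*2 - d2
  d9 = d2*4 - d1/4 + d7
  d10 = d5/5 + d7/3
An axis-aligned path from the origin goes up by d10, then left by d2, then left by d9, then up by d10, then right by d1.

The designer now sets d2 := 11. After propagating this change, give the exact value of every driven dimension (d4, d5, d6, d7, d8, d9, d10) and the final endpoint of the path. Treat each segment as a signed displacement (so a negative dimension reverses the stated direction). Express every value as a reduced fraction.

Apply edit: d2 := 11
  d4 = d2*4 = 44
  d5 = d1/3 + d2/2 = 21/2
  d6 = d1*3 + d2/5 = 236/5
  d7 = d2*2 + d4/2 + d5 = 109/2
  d8 = d5/4 - d6*2 - d2 = -4111/40
  d9 = d2*4 - d1/4 + d7 = 379/4
  d10 = d5/5 + d7/3 = 304/15
Walk from origin (0, 0):
  seg 1: up by d10 = 304/15 → (0, 304/15)
  seg 2: left by d2 = 11 → (-11, 304/15)
  seg 3: left by d9 = 379/4 → (-423/4, 304/15)
  seg 4: up by d10 = 304/15 → (-423/4, 608/15)
  seg 5: right by d1 = 15 → (-363/4, 608/15)

d4 = 44
d5 = 21/2
d6 = 236/5
d7 = 109/2
d8 = -4111/40
d9 = 379/4
d10 = 304/15
endpoint = (-363/4, 608/15)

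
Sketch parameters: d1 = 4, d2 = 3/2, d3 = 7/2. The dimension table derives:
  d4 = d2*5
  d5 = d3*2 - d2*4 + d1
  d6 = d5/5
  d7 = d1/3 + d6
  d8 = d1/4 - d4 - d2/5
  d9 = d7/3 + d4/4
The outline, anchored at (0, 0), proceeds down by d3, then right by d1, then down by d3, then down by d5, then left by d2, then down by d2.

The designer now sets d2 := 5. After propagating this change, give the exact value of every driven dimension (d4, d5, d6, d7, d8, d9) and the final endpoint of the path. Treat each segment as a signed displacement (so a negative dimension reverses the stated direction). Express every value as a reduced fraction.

d4 = 25
d5 = -9
d6 = -9/5
d7 = -7/15
d8 = -25
d9 = 1097/180
endpoint = (-1, -3)

Apply edit: d2 := 5
  d4 = d2*5 = 25
  d5 = d3*2 - d2*4 + d1 = -9
  d6 = d5/5 = -9/5
  d7 = d1/3 + d6 = -7/15
  d8 = d1/4 - d4 - d2/5 = -25
  d9 = d7/3 + d4/4 = 1097/180
Walk from origin (0, 0):
  seg 1: down by d3 = 7/2 → (0, -7/2)
  seg 2: right by d1 = 4 → (4, -7/2)
  seg 3: down by d3 = 7/2 → (4, -7)
  seg 4: down by d5 = -9 → (4, 2)
  seg 5: left by d2 = 5 → (-1, 2)
  seg 6: down by d2 = 5 → (-1, -3)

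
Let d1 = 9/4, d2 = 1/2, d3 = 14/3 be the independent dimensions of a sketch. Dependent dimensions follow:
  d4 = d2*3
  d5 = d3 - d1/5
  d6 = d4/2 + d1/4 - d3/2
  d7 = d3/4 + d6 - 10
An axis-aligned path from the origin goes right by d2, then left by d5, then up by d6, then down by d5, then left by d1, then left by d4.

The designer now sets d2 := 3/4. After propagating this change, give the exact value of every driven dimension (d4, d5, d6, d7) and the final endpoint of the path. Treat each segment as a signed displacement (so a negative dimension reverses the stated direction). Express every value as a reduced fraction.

Apply edit: d2 := 3/4
  d4 = d2*3 = 9/4
  d5 = d3 - d1/5 = 253/60
  d6 = d4/2 + d1/4 - d3/2 = -31/48
  d7 = d3/4 + d6 - 10 = -455/48
Walk from origin (0, 0):
  seg 1: right by d2 = 3/4 → (3/4, 0)
  seg 2: left by d5 = 253/60 → (-52/15, 0)
  seg 3: up by d6 = -31/48 → (-52/15, -31/48)
  seg 4: down by d5 = 253/60 → (-52/15, -389/80)
  seg 5: left by d1 = 9/4 → (-343/60, -389/80)
  seg 6: left by d4 = 9/4 → (-239/30, -389/80)

d4 = 9/4
d5 = 253/60
d6 = -31/48
d7 = -455/48
endpoint = (-239/30, -389/80)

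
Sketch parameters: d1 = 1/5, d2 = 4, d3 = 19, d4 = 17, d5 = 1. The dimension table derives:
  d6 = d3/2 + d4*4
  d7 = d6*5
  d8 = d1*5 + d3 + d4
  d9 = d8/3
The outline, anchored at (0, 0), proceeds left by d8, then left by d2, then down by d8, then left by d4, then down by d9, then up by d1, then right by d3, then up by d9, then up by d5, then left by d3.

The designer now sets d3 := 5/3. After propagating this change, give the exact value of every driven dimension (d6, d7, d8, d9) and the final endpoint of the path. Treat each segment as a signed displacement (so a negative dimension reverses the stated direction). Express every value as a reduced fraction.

d6 = 413/6
d7 = 2065/6
d8 = 59/3
d9 = 59/9
endpoint = (-122/3, -277/15)

Apply edit: d3 := 5/3
  d6 = d3/2 + d4*4 = 413/6
  d7 = d6*5 = 2065/6
  d8 = d1*5 + d3 + d4 = 59/3
  d9 = d8/3 = 59/9
Walk from origin (0, 0):
  seg 1: left by d8 = 59/3 → (-59/3, 0)
  seg 2: left by d2 = 4 → (-71/3, 0)
  seg 3: down by d8 = 59/3 → (-71/3, -59/3)
  seg 4: left by d4 = 17 → (-122/3, -59/3)
  seg 5: down by d9 = 59/9 → (-122/3, -236/9)
  seg 6: up by d1 = 1/5 → (-122/3, -1171/45)
  seg 7: right by d3 = 5/3 → (-39, -1171/45)
  seg 8: up by d9 = 59/9 → (-39, -292/15)
  seg 9: up by d5 = 1 → (-39, -277/15)
  seg 10: left by d3 = 5/3 → (-122/3, -277/15)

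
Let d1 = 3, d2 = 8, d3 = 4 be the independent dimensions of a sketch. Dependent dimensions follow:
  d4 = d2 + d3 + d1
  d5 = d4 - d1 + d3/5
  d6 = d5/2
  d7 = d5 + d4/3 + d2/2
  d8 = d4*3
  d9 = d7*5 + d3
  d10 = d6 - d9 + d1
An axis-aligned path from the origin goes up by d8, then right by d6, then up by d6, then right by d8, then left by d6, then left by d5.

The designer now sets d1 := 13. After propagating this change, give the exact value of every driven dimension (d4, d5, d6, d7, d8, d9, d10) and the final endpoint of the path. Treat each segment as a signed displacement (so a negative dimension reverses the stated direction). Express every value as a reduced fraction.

Apply edit: d1 := 13
  d4 = d2 + d3 + d1 = 25
  d5 = d4 - d1 + d3/5 = 64/5
  d6 = d5/2 = 32/5
  d7 = d5 + d4/3 + d2/2 = 377/15
  d8 = d4*3 = 75
  d9 = d7*5 + d3 = 389/3
  d10 = d6 - d9 + d1 = -1654/15
Walk from origin (0, 0):
  seg 1: up by d8 = 75 → (0, 75)
  seg 2: right by d6 = 32/5 → (32/5, 75)
  seg 3: up by d6 = 32/5 → (32/5, 407/5)
  seg 4: right by d8 = 75 → (407/5, 407/5)
  seg 5: left by d6 = 32/5 → (75, 407/5)
  seg 6: left by d5 = 64/5 → (311/5, 407/5)

d4 = 25
d5 = 64/5
d6 = 32/5
d7 = 377/15
d8 = 75
d9 = 389/3
d10 = -1654/15
endpoint = (311/5, 407/5)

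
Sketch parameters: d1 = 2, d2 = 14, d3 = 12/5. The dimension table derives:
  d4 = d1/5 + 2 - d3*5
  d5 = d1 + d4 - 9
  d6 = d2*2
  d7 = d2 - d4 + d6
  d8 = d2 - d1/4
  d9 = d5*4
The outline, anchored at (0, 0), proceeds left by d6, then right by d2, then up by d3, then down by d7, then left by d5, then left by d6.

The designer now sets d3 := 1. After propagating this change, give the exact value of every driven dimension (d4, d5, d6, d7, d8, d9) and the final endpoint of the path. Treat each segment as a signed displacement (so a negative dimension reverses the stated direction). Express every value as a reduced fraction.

d4 = -13/5
d5 = -48/5
d6 = 28
d7 = 223/5
d8 = 27/2
d9 = -192/5
endpoint = (-162/5, -218/5)

Apply edit: d3 := 1
  d4 = d1/5 + 2 - d3*5 = -13/5
  d5 = d1 + d4 - 9 = -48/5
  d6 = d2*2 = 28
  d7 = d2 - d4 + d6 = 223/5
  d8 = d2 - d1/4 = 27/2
  d9 = d5*4 = -192/5
Walk from origin (0, 0):
  seg 1: left by d6 = 28 → (-28, 0)
  seg 2: right by d2 = 14 → (-14, 0)
  seg 3: up by d3 = 1 → (-14, 1)
  seg 4: down by d7 = 223/5 → (-14, -218/5)
  seg 5: left by d5 = -48/5 → (-22/5, -218/5)
  seg 6: left by d6 = 28 → (-162/5, -218/5)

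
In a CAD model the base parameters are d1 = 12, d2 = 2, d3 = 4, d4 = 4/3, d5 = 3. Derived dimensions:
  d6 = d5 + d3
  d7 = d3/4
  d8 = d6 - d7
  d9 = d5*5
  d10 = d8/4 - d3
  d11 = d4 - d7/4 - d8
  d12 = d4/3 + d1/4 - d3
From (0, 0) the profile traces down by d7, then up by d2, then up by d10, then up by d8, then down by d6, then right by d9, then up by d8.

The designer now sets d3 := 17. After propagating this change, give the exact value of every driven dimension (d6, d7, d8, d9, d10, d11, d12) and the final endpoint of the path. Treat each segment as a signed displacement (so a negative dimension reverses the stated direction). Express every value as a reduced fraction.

Apply edit: d3 := 17
  d6 = d5 + d3 = 20
  d7 = d3/4 = 17/4
  d8 = d6 - d7 = 63/4
  d9 = d5*5 = 15
  d10 = d8/4 - d3 = -209/16
  d11 = d4 - d7/4 - d8 = -743/48
  d12 = d4/3 + d1/4 - d3 = -122/9
Walk from origin (0, 0):
  seg 1: down by d7 = 17/4 → (0, -17/4)
  seg 2: up by d2 = 2 → (0, -9/4)
  seg 3: up by d10 = -209/16 → (0, -245/16)
  seg 4: up by d8 = 63/4 → (0, 7/16)
  seg 5: down by d6 = 20 → (0, -313/16)
  seg 6: right by d9 = 15 → (15, -313/16)
  seg 7: up by d8 = 63/4 → (15, -61/16)

d6 = 20
d7 = 17/4
d8 = 63/4
d9 = 15
d10 = -209/16
d11 = -743/48
d12 = -122/9
endpoint = (15, -61/16)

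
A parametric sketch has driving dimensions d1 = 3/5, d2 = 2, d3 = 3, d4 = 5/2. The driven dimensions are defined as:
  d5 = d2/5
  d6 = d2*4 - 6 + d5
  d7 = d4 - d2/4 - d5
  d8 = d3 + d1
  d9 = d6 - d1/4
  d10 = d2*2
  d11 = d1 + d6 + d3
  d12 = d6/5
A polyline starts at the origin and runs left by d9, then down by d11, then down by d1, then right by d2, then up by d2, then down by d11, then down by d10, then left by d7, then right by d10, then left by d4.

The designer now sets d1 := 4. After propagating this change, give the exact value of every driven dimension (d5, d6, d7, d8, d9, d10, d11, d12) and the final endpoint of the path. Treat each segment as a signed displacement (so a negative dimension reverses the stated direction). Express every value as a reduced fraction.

d5 = 2/5
d6 = 12/5
d7 = 8/5
d8 = 7
d9 = 7/5
d10 = 4
d11 = 47/5
d12 = 12/25
endpoint = (1/2, -124/5)

Apply edit: d1 := 4
  d5 = d2/5 = 2/5
  d6 = d2*4 - 6 + d5 = 12/5
  d7 = d4 - d2/4 - d5 = 8/5
  d8 = d3 + d1 = 7
  d9 = d6 - d1/4 = 7/5
  d10 = d2*2 = 4
  d11 = d1 + d6 + d3 = 47/5
  d12 = d6/5 = 12/25
Walk from origin (0, 0):
  seg 1: left by d9 = 7/5 → (-7/5, 0)
  seg 2: down by d11 = 47/5 → (-7/5, -47/5)
  seg 3: down by d1 = 4 → (-7/5, -67/5)
  seg 4: right by d2 = 2 → (3/5, -67/5)
  seg 5: up by d2 = 2 → (3/5, -57/5)
  seg 6: down by d11 = 47/5 → (3/5, -104/5)
  seg 7: down by d10 = 4 → (3/5, -124/5)
  seg 8: left by d7 = 8/5 → (-1, -124/5)
  seg 9: right by d10 = 4 → (3, -124/5)
  seg 10: left by d4 = 5/2 → (1/2, -124/5)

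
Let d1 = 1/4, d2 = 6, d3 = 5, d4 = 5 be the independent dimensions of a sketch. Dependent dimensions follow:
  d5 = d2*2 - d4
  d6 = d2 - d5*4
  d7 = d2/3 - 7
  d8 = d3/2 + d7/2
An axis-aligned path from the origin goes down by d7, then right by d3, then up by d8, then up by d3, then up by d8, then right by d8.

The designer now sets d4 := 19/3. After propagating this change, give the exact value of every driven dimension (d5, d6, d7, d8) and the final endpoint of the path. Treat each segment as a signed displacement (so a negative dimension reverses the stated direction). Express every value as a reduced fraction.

d5 = 17/3
d6 = -50/3
d7 = -5
d8 = 0
endpoint = (5, 10)

Apply edit: d4 := 19/3
  d5 = d2*2 - d4 = 17/3
  d6 = d2 - d5*4 = -50/3
  d7 = d2/3 - 7 = -5
  d8 = d3/2 + d7/2 = 0
Walk from origin (0, 0):
  seg 1: down by d7 = -5 → (0, 5)
  seg 2: right by d3 = 5 → (5, 5)
  seg 3: up by d8 = 0 → (5, 5)
  seg 4: up by d3 = 5 → (5, 10)
  seg 5: up by d8 = 0 → (5, 10)
  seg 6: right by d8 = 0 → (5, 10)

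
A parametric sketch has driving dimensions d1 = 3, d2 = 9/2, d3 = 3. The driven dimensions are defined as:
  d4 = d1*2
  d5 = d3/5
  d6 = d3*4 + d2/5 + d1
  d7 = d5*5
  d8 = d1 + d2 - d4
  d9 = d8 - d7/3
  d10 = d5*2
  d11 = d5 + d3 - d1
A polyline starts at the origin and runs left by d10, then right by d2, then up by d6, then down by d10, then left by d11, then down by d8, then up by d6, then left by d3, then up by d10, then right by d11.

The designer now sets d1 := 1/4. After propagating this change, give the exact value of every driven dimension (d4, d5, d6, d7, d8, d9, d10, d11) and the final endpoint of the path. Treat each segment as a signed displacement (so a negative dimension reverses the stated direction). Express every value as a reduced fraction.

d4 = 1/2
d5 = 3/5
d6 = 263/20
d7 = 3
d8 = 17/4
d9 = 13/4
d10 = 6/5
d11 = 67/20
endpoint = (3/10, 441/20)

Apply edit: d1 := 1/4
  d4 = d1*2 = 1/2
  d5 = d3/5 = 3/5
  d6 = d3*4 + d2/5 + d1 = 263/20
  d7 = d5*5 = 3
  d8 = d1 + d2 - d4 = 17/4
  d9 = d8 - d7/3 = 13/4
  d10 = d5*2 = 6/5
  d11 = d5 + d3 - d1 = 67/20
Walk from origin (0, 0):
  seg 1: left by d10 = 6/5 → (-6/5, 0)
  seg 2: right by d2 = 9/2 → (33/10, 0)
  seg 3: up by d6 = 263/20 → (33/10, 263/20)
  seg 4: down by d10 = 6/5 → (33/10, 239/20)
  seg 5: left by d11 = 67/20 → (-1/20, 239/20)
  seg 6: down by d8 = 17/4 → (-1/20, 77/10)
  seg 7: up by d6 = 263/20 → (-1/20, 417/20)
  seg 8: left by d3 = 3 → (-61/20, 417/20)
  seg 9: up by d10 = 6/5 → (-61/20, 441/20)
  seg 10: right by d11 = 67/20 → (3/10, 441/20)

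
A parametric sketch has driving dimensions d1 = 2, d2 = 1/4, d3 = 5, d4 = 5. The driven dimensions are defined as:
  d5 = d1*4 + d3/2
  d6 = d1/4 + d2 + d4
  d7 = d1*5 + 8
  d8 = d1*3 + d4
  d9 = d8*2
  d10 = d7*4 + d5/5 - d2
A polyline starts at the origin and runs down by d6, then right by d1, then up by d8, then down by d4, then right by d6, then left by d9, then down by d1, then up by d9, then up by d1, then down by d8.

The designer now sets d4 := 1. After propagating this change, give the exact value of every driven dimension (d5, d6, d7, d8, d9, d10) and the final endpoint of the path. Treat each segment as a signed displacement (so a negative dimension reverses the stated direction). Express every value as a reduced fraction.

Apply edit: d4 := 1
  d5 = d1*4 + d3/2 = 21/2
  d6 = d1/4 + d2 + d4 = 7/4
  d7 = d1*5 + 8 = 18
  d8 = d1*3 + d4 = 7
  d9 = d8*2 = 14
  d10 = d7*4 + d5/5 - d2 = 1477/20
Walk from origin (0, 0):
  seg 1: down by d6 = 7/4 → (0, -7/4)
  seg 2: right by d1 = 2 → (2, -7/4)
  seg 3: up by d8 = 7 → (2, 21/4)
  seg 4: down by d4 = 1 → (2, 17/4)
  seg 5: right by d6 = 7/4 → (15/4, 17/4)
  seg 6: left by d9 = 14 → (-41/4, 17/4)
  seg 7: down by d1 = 2 → (-41/4, 9/4)
  seg 8: up by d9 = 14 → (-41/4, 65/4)
  seg 9: up by d1 = 2 → (-41/4, 73/4)
  seg 10: down by d8 = 7 → (-41/4, 45/4)

d5 = 21/2
d6 = 7/4
d7 = 18
d8 = 7
d9 = 14
d10 = 1477/20
endpoint = (-41/4, 45/4)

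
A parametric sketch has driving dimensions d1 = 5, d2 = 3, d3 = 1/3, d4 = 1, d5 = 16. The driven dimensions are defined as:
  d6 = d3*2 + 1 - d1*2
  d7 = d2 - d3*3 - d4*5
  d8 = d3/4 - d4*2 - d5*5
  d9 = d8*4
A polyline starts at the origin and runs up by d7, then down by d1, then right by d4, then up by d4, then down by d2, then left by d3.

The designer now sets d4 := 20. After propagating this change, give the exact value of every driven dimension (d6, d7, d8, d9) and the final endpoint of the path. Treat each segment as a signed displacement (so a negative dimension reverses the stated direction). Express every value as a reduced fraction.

d6 = -25/3
d7 = -98
d8 = -1439/12
d9 = -1439/3
endpoint = (59/3, -86)

Apply edit: d4 := 20
  d6 = d3*2 + 1 - d1*2 = -25/3
  d7 = d2 - d3*3 - d4*5 = -98
  d8 = d3/4 - d4*2 - d5*5 = -1439/12
  d9 = d8*4 = -1439/3
Walk from origin (0, 0):
  seg 1: up by d7 = -98 → (0, -98)
  seg 2: down by d1 = 5 → (0, -103)
  seg 3: right by d4 = 20 → (20, -103)
  seg 4: up by d4 = 20 → (20, -83)
  seg 5: down by d2 = 3 → (20, -86)
  seg 6: left by d3 = 1/3 → (59/3, -86)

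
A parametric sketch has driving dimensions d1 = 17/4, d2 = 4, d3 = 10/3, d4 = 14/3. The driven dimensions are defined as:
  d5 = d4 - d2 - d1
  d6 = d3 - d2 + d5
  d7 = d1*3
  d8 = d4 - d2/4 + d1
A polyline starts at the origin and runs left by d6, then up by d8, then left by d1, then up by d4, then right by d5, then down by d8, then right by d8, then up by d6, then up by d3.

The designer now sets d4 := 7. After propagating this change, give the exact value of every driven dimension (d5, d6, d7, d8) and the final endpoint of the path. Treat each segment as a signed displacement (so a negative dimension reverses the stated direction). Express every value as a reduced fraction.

Apply edit: d4 := 7
  d5 = d4 - d2 - d1 = -5/4
  d6 = d3 - d2 + d5 = -23/12
  d7 = d1*3 = 51/4
  d8 = d4 - d2/4 + d1 = 41/4
Walk from origin (0, 0):
  seg 1: left by d6 = -23/12 → (23/12, 0)
  seg 2: up by d8 = 41/4 → (23/12, 41/4)
  seg 3: left by d1 = 17/4 → (-7/3, 41/4)
  seg 4: up by d4 = 7 → (-7/3, 69/4)
  seg 5: right by d5 = -5/4 → (-43/12, 69/4)
  seg 6: down by d8 = 41/4 → (-43/12, 7)
  seg 7: right by d8 = 41/4 → (20/3, 7)
  seg 8: up by d6 = -23/12 → (20/3, 61/12)
  seg 9: up by d3 = 10/3 → (20/3, 101/12)

d5 = -5/4
d6 = -23/12
d7 = 51/4
d8 = 41/4
endpoint = (20/3, 101/12)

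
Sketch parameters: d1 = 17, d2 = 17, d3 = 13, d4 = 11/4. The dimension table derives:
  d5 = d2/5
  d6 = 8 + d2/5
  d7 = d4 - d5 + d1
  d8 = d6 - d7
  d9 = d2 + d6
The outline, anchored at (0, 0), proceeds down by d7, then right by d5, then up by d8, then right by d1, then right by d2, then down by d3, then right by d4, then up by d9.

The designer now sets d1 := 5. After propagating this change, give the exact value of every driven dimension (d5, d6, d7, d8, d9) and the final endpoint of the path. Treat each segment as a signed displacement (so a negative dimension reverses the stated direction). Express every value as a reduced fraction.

Apply edit: d1 := 5
  d5 = d2/5 = 17/5
  d6 = 8 + d2/5 = 57/5
  d7 = d4 - d5 + d1 = 87/20
  d8 = d6 - d7 = 141/20
  d9 = d2 + d6 = 142/5
Walk from origin (0, 0):
  seg 1: down by d7 = 87/20 → (0, -87/20)
  seg 2: right by d5 = 17/5 → (17/5, -87/20)
  seg 3: up by d8 = 141/20 → (17/5, 27/10)
  seg 4: right by d1 = 5 → (42/5, 27/10)
  seg 5: right by d2 = 17 → (127/5, 27/10)
  seg 6: down by d3 = 13 → (127/5, -103/10)
  seg 7: right by d4 = 11/4 → (563/20, -103/10)
  seg 8: up by d9 = 142/5 → (563/20, 181/10)

d5 = 17/5
d6 = 57/5
d7 = 87/20
d8 = 141/20
d9 = 142/5
endpoint = (563/20, 181/10)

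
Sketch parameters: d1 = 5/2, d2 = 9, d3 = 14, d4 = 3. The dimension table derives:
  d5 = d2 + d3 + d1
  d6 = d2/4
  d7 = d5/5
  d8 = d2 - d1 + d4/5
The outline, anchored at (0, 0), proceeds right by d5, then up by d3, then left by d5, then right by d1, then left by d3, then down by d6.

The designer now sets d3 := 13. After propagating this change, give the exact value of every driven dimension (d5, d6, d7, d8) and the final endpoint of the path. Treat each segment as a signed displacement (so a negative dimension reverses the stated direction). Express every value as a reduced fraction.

d5 = 49/2
d6 = 9/4
d7 = 49/10
d8 = 71/10
endpoint = (-21/2, 43/4)

Apply edit: d3 := 13
  d5 = d2 + d3 + d1 = 49/2
  d6 = d2/4 = 9/4
  d7 = d5/5 = 49/10
  d8 = d2 - d1 + d4/5 = 71/10
Walk from origin (0, 0):
  seg 1: right by d5 = 49/2 → (49/2, 0)
  seg 2: up by d3 = 13 → (49/2, 13)
  seg 3: left by d5 = 49/2 → (0, 13)
  seg 4: right by d1 = 5/2 → (5/2, 13)
  seg 5: left by d3 = 13 → (-21/2, 13)
  seg 6: down by d6 = 9/4 → (-21/2, 43/4)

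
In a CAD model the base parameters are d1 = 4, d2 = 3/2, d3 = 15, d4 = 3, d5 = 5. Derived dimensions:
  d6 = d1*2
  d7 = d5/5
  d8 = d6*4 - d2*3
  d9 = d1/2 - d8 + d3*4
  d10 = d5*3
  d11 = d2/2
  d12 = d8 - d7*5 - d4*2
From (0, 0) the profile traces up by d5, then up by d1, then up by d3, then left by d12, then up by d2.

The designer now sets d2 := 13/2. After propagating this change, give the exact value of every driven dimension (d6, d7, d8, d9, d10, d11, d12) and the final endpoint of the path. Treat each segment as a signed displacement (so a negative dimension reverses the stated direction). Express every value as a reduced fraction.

d6 = 8
d7 = 1
d8 = 25/2
d9 = 99/2
d10 = 15
d11 = 13/4
d12 = 3/2
endpoint = (-3/2, 61/2)

Apply edit: d2 := 13/2
  d6 = d1*2 = 8
  d7 = d5/5 = 1
  d8 = d6*4 - d2*3 = 25/2
  d9 = d1/2 - d8 + d3*4 = 99/2
  d10 = d5*3 = 15
  d11 = d2/2 = 13/4
  d12 = d8 - d7*5 - d4*2 = 3/2
Walk from origin (0, 0):
  seg 1: up by d5 = 5 → (0, 5)
  seg 2: up by d1 = 4 → (0, 9)
  seg 3: up by d3 = 15 → (0, 24)
  seg 4: left by d12 = 3/2 → (-3/2, 24)
  seg 5: up by d2 = 13/2 → (-3/2, 61/2)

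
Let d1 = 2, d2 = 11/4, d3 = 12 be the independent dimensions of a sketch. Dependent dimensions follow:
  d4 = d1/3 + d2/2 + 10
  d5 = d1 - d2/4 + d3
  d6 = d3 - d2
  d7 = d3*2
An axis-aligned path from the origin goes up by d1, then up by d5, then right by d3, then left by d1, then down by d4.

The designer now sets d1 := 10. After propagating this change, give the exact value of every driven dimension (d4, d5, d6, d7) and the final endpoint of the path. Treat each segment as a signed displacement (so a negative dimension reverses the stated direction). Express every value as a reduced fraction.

Apply edit: d1 := 10
  d4 = d1/3 + d2/2 + 10 = 353/24
  d5 = d1 - d2/4 + d3 = 341/16
  d6 = d3 - d2 = 37/4
  d7 = d3*2 = 24
Walk from origin (0, 0):
  seg 1: up by d1 = 10 → (0, 10)
  seg 2: up by d5 = 341/16 → (0, 501/16)
  seg 3: right by d3 = 12 → (12, 501/16)
  seg 4: left by d1 = 10 → (2, 501/16)
  seg 5: down by d4 = 353/24 → (2, 797/48)

d4 = 353/24
d5 = 341/16
d6 = 37/4
d7 = 24
endpoint = (2, 797/48)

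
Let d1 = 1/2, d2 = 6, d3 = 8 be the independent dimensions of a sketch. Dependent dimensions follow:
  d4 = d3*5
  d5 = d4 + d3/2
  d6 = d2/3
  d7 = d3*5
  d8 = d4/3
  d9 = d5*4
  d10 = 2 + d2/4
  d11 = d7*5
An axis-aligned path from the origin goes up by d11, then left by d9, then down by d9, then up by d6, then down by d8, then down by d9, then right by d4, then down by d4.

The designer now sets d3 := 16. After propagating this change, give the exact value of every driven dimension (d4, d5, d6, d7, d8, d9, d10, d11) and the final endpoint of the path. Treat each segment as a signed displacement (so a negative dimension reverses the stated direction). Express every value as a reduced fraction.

Apply edit: d3 := 16
  d4 = d3*5 = 80
  d5 = d4 + d3/2 = 88
  d6 = d2/3 = 2
  d7 = d3*5 = 80
  d8 = d4/3 = 80/3
  d9 = d5*4 = 352
  d10 = 2 + d2/4 = 7/2
  d11 = d7*5 = 400
Walk from origin (0, 0):
  seg 1: up by d11 = 400 → (0, 400)
  seg 2: left by d9 = 352 → (-352, 400)
  seg 3: down by d9 = 352 → (-352, 48)
  seg 4: up by d6 = 2 → (-352, 50)
  seg 5: down by d8 = 80/3 → (-352, 70/3)
  seg 6: down by d9 = 352 → (-352, -986/3)
  seg 7: right by d4 = 80 → (-272, -986/3)
  seg 8: down by d4 = 80 → (-272, -1226/3)

d4 = 80
d5 = 88
d6 = 2
d7 = 80
d8 = 80/3
d9 = 352
d10 = 7/2
d11 = 400
endpoint = (-272, -1226/3)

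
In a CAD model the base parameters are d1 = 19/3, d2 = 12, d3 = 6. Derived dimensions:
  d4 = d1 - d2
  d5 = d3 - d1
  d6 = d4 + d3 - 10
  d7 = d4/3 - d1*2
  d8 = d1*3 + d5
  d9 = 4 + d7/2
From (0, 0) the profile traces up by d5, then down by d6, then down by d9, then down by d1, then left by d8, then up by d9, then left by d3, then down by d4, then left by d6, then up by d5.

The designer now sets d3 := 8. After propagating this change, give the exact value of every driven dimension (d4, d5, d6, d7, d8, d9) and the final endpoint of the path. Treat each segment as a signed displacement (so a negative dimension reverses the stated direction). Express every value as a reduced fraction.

d4 = -17/3
d5 = 5/3
d6 = -23/3
d7 = -131/9
d8 = 62/3
d9 = -59/18
endpoint = (-21, 31/3)

Apply edit: d3 := 8
  d4 = d1 - d2 = -17/3
  d5 = d3 - d1 = 5/3
  d6 = d4 + d3 - 10 = -23/3
  d7 = d4/3 - d1*2 = -131/9
  d8 = d1*3 + d5 = 62/3
  d9 = 4 + d7/2 = -59/18
Walk from origin (0, 0):
  seg 1: up by d5 = 5/3 → (0, 5/3)
  seg 2: down by d6 = -23/3 → (0, 28/3)
  seg 3: down by d9 = -59/18 → (0, 227/18)
  seg 4: down by d1 = 19/3 → (0, 113/18)
  seg 5: left by d8 = 62/3 → (-62/3, 113/18)
  seg 6: up by d9 = -59/18 → (-62/3, 3)
  seg 7: left by d3 = 8 → (-86/3, 3)
  seg 8: down by d4 = -17/3 → (-86/3, 26/3)
  seg 9: left by d6 = -23/3 → (-21, 26/3)
  seg 10: up by d5 = 5/3 → (-21, 31/3)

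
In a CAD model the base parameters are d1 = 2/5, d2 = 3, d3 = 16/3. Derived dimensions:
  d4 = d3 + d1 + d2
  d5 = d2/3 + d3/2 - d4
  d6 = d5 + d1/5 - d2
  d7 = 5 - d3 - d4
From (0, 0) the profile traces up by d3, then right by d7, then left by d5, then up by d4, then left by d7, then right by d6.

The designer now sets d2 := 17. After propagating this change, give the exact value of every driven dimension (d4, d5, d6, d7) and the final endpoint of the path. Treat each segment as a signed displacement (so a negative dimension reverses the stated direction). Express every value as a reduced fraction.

d4 = 341/15
d5 = -72/5
d6 = -783/25
d7 = -346/15
endpoint = (-423/25, 421/15)

Apply edit: d2 := 17
  d4 = d3 + d1 + d2 = 341/15
  d5 = d2/3 + d3/2 - d4 = -72/5
  d6 = d5 + d1/5 - d2 = -783/25
  d7 = 5 - d3 - d4 = -346/15
Walk from origin (0, 0):
  seg 1: up by d3 = 16/3 → (0, 16/3)
  seg 2: right by d7 = -346/15 → (-346/15, 16/3)
  seg 3: left by d5 = -72/5 → (-26/3, 16/3)
  seg 4: up by d4 = 341/15 → (-26/3, 421/15)
  seg 5: left by d7 = -346/15 → (72/5, 421/15)
  seg 6: right by d6 = -783/25 → (-423/25, 421/15)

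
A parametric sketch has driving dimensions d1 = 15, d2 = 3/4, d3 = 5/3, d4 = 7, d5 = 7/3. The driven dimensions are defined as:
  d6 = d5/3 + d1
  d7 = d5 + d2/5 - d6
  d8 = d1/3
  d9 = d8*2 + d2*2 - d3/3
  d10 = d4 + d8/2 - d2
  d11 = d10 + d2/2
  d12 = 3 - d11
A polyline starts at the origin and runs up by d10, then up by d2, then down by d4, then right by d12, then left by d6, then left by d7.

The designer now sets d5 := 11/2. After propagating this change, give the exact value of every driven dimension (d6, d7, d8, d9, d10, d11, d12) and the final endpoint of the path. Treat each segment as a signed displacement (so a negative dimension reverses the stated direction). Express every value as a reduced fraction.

Apply edit: d5 := 11/2
  d6 = d5/3 + d1 = 101/6
  d7 = d5 + d2/5 - d6 = -671/60
  d8 = d1/3 = 5
  d9 = d8*2 + d2*2 - d3/3 = 197/18
  d10 = d4 + d8/2 - d2 = 35/4
  d11 = d10 + d2/2 = 73/8
  d12 = 3 - d11 = -49/8
Walk from origin (0, 0):
  seg 1: up by d10 = 35/4 → (0, 35/4)
  seg 2: up by d2 = 3/4 → (0, 19/2)
  seg 3: down by d4 = 7 → (0, 5/2)
  seg 4: right by d12 = -49/8 → (-49/8, 5/2)
  seg 5: left by d6 = 101/6 → (-551/24, 5/2)
  seg 6: left by d7 = -671/60 → (-471/40, 5/2)

d6 = 101/6
d7 = -671/60
d8 = 5
d9 = 197/18
d10 = 35/4
d11 = 73/8
d12 = -49/8
endpoint = (-471/40, 5/2)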